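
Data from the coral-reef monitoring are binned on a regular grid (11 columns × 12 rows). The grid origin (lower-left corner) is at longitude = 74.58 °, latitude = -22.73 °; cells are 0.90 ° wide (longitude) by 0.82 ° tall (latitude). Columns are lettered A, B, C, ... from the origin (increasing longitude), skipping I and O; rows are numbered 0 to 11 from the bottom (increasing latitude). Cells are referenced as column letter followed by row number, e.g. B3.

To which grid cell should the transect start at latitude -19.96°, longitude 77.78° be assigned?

Column index: ⌊(77.78 − 74.58) / 0.90⌋ = ⌊3.556⌋ = 3 → column D
Row offset from origin: ⌊(-19.96 − -22.73) / 0.82⌋ = ⌊3.378⌋ = 3 → row 3

D3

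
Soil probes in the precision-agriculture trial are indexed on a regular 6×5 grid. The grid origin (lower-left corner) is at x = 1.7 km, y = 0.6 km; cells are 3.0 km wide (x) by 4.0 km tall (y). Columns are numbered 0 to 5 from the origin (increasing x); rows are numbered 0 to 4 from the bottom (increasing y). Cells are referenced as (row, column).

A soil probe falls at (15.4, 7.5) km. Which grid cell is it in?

Column index: ⌊(15.4 − 1.7) / 3.0⌋ = ⌊4.567⌋ = 4
Row offset from origin: ⌊(7.5 − 0.6) / 4.0⌋ = ⌊1.725⌋ = 1 → row 1

(1, 4)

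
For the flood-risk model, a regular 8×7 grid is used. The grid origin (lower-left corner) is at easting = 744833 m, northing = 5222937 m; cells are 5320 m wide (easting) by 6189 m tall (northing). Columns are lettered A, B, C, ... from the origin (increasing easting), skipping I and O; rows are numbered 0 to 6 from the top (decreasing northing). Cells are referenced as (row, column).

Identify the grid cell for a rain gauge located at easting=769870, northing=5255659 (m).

Column index: ⌊(769870 − 744833) / 5320⌋ = ⌊4.706⌋ = 4 → column E
Row offset from origin: ⌊(5255659 − 5222937) / 6189⌋ = ⌊5.287⌋ = 5 → row 1 (counted from top)

(1, E)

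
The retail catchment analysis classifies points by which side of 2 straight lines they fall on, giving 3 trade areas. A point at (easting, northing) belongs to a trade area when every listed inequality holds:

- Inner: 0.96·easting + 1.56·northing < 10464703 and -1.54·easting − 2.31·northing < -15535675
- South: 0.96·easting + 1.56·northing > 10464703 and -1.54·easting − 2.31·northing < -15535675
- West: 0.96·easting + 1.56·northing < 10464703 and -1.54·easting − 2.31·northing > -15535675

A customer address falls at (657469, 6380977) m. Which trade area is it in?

0.96·657469 + 1.56·6380977 = 10585494.360, which is > 10464703
-1.54·657469 − 2.31·6380977 = -15752559.130, which is < -15535675
This sign pattern matches South.

South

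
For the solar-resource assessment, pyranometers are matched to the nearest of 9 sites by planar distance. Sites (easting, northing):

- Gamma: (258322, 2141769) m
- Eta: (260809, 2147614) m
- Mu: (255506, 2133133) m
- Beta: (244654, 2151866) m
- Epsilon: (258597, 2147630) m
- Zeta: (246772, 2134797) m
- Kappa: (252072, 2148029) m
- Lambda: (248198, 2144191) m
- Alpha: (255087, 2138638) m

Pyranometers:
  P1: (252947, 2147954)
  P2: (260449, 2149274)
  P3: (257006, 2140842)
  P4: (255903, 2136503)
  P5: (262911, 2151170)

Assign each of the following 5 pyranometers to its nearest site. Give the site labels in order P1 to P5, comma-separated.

P1 → Kappa (d²=771250.00)
P2 → Eta (d²=2885200.00)
P3 → Gamma (d²=2591185.00)
P4 → Alpha (d²=5224081.00)
P5 → Eta (d²=17063540.00)

Kappa, Eta, Gamma, Alpha, Eta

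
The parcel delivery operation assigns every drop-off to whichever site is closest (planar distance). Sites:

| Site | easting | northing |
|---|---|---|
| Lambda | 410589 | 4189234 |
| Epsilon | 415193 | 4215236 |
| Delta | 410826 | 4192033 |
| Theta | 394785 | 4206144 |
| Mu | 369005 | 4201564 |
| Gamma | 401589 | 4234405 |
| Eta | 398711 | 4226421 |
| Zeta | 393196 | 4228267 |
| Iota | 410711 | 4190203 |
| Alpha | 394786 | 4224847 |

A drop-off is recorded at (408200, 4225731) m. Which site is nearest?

Eta

Squared distances to each site:
Lambda: 1337738330.000; Epsilon: 159047074.000; Delta: 1142451080.000; Theta: 563612794.000; Mu: 2120291914.000; Gamma: 118943597.000; Eta: 90517221.000; Zeta: 231551312.000; Iota: 1268543905.000; Alpha: 180716852.000.
Minimum at Eta.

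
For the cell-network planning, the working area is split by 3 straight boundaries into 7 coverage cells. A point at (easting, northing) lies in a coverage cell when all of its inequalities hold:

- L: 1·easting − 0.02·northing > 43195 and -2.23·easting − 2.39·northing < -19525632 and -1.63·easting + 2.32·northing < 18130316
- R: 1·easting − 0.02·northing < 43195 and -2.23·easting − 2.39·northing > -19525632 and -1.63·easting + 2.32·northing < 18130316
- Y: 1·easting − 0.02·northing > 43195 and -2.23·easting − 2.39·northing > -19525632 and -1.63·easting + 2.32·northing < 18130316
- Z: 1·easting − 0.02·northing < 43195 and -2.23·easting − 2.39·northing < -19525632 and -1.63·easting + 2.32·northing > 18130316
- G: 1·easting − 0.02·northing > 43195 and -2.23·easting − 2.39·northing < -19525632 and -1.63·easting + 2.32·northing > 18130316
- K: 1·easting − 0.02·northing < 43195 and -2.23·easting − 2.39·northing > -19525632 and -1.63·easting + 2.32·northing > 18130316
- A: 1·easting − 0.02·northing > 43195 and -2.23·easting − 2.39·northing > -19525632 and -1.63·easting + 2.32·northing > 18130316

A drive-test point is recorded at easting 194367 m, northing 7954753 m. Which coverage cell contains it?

1·194367 − 0.02·7954753 = 35271.940, which is < 43195
-2.23·194367 − 2.39·7954753 = -19445298.080, which is > -19525632
-1.63·194367 + 2.32·7954753 = 18138208.750, which is > 18130316
This sign pattern matches K.

K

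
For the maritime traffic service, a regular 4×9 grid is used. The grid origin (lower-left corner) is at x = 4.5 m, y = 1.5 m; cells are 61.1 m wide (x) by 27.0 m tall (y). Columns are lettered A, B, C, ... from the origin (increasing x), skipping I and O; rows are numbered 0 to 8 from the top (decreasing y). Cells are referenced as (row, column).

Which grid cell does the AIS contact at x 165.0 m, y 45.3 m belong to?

(7, C)

Column index: ⌊(165.0 − 4.5) / 61.1⌋ = ⌊2.627⌋ = 2 → column C
Row offset from origin: ⌊(45.3 − 1.5) / 27.0⌋ = ⌊1.622⌋ = 1 → row 7 (counted from top)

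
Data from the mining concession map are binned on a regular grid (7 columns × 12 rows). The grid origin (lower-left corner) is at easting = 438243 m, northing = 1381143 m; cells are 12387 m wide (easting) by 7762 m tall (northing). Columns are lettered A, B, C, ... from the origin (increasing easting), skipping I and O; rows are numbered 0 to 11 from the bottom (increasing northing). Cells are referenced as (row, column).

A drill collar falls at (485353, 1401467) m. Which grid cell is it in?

(2, D)

Column index: ⌊(485353 − 438243) / 12387⌋ = ⌊3.803⌋ = 3 → column D
Row offset from origin: ⌊(1401467 − 1381143) / 7762⌋ = ⌊2.618⌋ = 2 → row 2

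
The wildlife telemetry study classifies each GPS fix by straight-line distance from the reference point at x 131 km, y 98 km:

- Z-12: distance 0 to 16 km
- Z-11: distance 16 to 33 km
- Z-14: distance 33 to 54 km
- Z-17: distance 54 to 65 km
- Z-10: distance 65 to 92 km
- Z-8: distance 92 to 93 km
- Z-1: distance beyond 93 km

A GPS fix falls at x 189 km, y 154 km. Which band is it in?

Z-10

Distance = √((189−131)² + (154−98)²) = √(3364.000 + 3136.000) = 80.623 km.
65 ≤ 80.623 < 92 → Z-10.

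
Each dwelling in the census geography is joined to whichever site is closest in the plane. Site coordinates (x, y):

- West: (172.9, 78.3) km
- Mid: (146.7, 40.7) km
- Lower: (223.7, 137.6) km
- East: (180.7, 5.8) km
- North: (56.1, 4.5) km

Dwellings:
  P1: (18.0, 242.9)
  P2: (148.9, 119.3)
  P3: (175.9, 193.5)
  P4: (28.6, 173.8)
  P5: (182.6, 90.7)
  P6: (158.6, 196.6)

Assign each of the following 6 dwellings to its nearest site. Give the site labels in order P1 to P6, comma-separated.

P1 → West (d²=51087.17)
P2 → West (d²=2257.00)
P3 → Lower (d²=5409.65)
P4 → North (d²=29418.74)
P5 → West (d²=247.85)
P6 → Lower (d²=7719.01)

West, West, Lower, North, West, Lower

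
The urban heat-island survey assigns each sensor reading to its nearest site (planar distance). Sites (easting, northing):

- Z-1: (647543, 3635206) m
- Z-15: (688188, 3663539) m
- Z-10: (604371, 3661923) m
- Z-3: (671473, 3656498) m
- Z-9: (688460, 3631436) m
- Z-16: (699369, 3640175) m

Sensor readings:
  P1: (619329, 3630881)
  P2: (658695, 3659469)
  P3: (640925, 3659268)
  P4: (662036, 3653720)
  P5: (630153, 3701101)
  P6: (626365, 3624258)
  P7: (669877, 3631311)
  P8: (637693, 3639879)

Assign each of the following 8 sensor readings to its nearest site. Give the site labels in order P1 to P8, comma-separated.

P1 → Z-1 (d²=814735421.00)
P2 → Z-3 (d²=172104125.00)
P3 → Z-1 (d²=622777768.00)
P4 → Z-3 (d²=96774253.00)
P5 → Z-10 (d²=2199627208.00)
P6 → Z-1 (d²=568366388.00)
P7 → Z-9 (d²=345343514.00)
P8 → Z-1 (d²=118859429.00)

Z-1, Z-3, Z-1, Z-3, Z-10, Z-1, Z-9, Z-1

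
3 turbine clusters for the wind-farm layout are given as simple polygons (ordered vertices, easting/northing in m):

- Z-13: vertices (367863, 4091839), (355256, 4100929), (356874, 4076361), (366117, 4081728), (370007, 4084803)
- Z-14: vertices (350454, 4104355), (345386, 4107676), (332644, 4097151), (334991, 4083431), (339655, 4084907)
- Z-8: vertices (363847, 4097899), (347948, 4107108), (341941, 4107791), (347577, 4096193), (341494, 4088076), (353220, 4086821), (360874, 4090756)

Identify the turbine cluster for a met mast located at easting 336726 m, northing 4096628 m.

Cast a ray rightward from (336726, 4096628). For each polygon, the edges (by vertex number in listed order) whose endpoints lie on opposite sides of northing = 4096628, where each meets that height, and whether that is right or left of the point:
Z-13: 1–2 at easting≈361221.1 (right), 2–3 at easting≈355539.3 (right) → 2 crossings.
Z-14: 3–4 at easting≈332733.5 (left), 5–1 at easting≈346163.4 (right) → 1 crossing.
Z-8: 3–4 at easting≈347365.6 (right), 7–1 at easting≈363318.0 (right) → 2 crossings.
Only Z-14 has an odd count, so the point is inside Z-14.

Z-14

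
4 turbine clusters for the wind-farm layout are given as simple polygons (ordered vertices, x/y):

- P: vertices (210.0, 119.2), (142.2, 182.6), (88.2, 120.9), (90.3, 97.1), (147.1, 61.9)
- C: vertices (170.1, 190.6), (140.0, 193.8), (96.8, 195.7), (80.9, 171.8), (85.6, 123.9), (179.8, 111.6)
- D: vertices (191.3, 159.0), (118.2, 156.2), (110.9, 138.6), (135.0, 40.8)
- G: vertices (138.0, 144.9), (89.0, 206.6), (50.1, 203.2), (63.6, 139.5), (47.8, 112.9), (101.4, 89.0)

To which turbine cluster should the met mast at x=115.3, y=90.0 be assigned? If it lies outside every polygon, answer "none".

P

Cast a ray rightward from (115.3, 90.0). For each polygon, the edges (by vertex number in listed order) whose endpoints lie on opposite sides of y = 90.0, where each meets that height, and whether that is right or left of the point:
P: 4–5 at x≈101.76 (left), 5–1 at x≈177.95 (right) → 1 crossing.
C: no edge straddles that height → 0 crossings.
D: 3–4 at x≈122.88 (right), 4–1 at x≈158.43 (right) → 2 crossings.
G: 5–6 at x≈99.16 (left), 6–1 at x≈102.05 (left) → 0 crossings.
Only P has an odd count, so the point is inside P.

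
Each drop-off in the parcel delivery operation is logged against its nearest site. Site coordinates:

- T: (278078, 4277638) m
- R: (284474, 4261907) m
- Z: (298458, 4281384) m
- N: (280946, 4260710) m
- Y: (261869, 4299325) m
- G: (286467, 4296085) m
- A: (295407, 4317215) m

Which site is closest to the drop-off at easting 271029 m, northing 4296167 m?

Squared distances to each site:
T: 393012242.000; R: 1354515625.000; Z: 970887130.000; N: 1355545738.000; Y: 93878564.000; G: 238338568.000; A: 1037305188.000.
Minimum at Y.

Y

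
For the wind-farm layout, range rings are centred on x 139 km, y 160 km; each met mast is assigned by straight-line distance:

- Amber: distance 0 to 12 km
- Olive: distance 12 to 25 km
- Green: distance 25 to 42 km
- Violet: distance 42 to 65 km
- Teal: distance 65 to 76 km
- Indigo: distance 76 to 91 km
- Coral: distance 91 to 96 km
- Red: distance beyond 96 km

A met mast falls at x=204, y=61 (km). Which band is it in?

Red

Distance = √((204−139)² + (61−160)²) = √(4225.000 + 9801.000) = 118.431 km.
96 ≤ 118.431 < ∞ → Red.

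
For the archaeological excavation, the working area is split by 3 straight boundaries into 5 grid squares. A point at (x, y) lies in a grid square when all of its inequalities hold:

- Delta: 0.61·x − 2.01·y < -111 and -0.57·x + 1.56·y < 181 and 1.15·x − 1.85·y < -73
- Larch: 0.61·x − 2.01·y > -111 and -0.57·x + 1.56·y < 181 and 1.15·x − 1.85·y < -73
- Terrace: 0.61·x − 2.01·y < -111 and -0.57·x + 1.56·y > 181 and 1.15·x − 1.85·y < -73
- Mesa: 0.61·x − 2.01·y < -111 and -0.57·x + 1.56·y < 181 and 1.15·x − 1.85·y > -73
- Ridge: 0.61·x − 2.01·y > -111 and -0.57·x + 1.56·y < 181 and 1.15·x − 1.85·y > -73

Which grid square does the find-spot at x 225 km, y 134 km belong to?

0.61·225 − 2.01·134 = -132.090, which is < -111
-0.57·225 + 1.56·134 = 80.790, which is < 181
1.15·225 − 1.85·134 = 10.850, which is > -73
This sign pattern matches Mesa.

Mesa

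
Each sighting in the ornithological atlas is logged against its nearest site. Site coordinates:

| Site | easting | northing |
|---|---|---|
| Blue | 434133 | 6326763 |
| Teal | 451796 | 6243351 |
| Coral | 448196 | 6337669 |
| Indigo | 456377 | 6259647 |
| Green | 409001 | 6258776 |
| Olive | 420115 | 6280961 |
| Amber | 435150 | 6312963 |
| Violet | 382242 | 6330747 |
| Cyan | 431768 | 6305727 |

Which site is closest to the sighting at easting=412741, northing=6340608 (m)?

Squared distances to each site:
Blue: 649301689.000; Teal: 10984217074.000; Coral: 1265694746.000; Indigo: 8458784017.000; Green: 6710463824.000; Olive: 3612140485.000; Amber: 1266409306.000; Violet: 1027428322.000; Cyan: 1578710890.000.
Minimum at Blue.

Blue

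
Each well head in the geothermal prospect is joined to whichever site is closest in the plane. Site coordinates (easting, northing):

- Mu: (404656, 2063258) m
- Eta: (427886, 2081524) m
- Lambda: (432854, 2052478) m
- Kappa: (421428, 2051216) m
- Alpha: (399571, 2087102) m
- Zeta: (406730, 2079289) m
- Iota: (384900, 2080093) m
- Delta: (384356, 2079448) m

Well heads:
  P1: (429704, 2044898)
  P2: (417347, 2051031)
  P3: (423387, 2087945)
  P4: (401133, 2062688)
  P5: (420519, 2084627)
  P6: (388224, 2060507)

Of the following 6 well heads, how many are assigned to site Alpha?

0

P1 → Lambda
P2 → Kappa
P3 → Eta
P4 → Mu
P5 → Eta
P6 → Mu
0 of the 6 go to Alpha.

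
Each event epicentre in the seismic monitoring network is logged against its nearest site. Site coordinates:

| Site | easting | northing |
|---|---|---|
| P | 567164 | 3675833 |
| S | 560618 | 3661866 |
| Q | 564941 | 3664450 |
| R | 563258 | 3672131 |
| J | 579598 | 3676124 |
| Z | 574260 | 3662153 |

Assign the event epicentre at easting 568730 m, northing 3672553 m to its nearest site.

P

Squared distances to each site:
P: 13210756.000; S: 180016513.000; Q: 80015130.000; R: 30120868.000; J: 130865465.000; Z: 138740900.000.
Minimum at P.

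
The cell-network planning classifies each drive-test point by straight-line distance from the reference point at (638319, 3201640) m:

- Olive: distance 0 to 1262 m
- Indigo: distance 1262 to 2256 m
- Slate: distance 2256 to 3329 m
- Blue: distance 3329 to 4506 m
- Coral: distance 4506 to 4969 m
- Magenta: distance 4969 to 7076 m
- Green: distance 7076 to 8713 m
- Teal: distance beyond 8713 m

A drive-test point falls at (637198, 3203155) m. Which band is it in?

Indigo

Distance = √((637198−638319)² + (3203155−3201640)²) = √(1256641.000 + 2295225.000) = 1884.639 m.
1262 ≤ 1884.639 < 2256 → Indigo.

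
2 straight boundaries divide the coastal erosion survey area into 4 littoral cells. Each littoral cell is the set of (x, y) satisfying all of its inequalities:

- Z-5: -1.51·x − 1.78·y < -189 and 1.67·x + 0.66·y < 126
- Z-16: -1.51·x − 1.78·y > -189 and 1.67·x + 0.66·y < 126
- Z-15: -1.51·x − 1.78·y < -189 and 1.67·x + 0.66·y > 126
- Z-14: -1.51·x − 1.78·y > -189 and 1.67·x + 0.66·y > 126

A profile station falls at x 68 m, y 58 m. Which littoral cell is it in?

Z-15

-1.51·68 − 1.78·58 = -205.920, which is < -189
1.67·68 + 0.66·58 = 151.840, which is > 126
This sign pattern matches Z-15.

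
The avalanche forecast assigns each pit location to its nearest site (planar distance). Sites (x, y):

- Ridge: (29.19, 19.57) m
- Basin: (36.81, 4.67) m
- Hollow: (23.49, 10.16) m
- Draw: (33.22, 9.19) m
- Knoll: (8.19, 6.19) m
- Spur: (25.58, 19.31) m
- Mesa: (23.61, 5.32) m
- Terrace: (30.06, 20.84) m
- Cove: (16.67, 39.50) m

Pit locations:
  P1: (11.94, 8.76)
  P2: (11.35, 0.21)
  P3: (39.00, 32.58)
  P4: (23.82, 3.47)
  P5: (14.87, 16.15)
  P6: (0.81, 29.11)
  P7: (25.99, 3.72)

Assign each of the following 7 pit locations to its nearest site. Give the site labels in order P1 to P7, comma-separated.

Knoll, Knoll, Terrace, Mesa, Hollow, Cove, Mesa

P1 → Knoll (d²=20.67)
P2 → Knoll (d²=45.75)
P3 → Terrace (d²=217.75)
P4 → Mesa (d²=3.47)
P5 → Hollow (d²=110.18)
P6 → Cove (d²=359.49)
P7 → Mesa (d²=8.22)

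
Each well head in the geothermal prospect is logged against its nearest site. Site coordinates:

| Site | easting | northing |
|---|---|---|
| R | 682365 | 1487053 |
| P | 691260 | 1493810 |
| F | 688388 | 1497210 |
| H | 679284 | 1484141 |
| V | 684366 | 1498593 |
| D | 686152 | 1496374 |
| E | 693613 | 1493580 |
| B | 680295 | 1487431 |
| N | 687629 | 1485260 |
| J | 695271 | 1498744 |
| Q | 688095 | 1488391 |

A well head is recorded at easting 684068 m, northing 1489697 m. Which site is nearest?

Squared distances to each site:
R: 9890945.000; P: 68641633.000; F: 75107569.000; H: 53755792.000; V: 79227620.000; D: 48925385.000; E: 106184714.000; B: 19370285.000; N: 32367690.000; J: 207355418.000; Q: 17922365.000.
Minimum at R.

R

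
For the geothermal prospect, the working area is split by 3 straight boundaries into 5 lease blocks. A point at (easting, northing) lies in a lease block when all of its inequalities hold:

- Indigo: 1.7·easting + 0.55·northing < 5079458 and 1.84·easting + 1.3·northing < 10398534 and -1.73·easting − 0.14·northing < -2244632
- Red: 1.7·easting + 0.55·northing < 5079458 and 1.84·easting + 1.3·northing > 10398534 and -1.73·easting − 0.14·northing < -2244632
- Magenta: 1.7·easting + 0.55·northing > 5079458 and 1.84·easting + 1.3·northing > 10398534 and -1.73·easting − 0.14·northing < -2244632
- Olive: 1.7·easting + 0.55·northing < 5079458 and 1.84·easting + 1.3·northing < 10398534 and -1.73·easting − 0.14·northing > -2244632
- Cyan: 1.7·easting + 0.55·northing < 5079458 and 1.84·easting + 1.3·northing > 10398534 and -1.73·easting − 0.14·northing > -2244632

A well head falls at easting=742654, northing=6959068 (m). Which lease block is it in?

Magenta

1.7·742654 + 0.55·6959068 = 5089999.200, which is > 5079458
1.84·742654 + 1.3·6959068 = 10413271.760, which is > 10398534
-1.73·742654 − 0.14·6959068 = -2259060.940, which is < -2244632
This sign pattern matches Magenta.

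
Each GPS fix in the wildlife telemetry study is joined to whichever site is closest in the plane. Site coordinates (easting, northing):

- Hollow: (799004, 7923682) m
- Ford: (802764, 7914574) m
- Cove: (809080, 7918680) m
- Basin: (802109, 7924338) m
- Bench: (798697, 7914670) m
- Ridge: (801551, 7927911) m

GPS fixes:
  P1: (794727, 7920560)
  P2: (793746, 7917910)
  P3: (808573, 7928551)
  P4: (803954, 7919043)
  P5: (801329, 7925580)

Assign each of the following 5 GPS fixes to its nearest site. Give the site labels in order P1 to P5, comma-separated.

Hollow, Bench, Ridge, Ford, Basin

P1 → Hollow (d²=28039613.00)
P2 → Bench (d²=35010001.00)
P3 → Ridge (d²=49718084.00)
P4 → Ford (d²=21388061.00)
P5 → Basin (d²=2150964.00)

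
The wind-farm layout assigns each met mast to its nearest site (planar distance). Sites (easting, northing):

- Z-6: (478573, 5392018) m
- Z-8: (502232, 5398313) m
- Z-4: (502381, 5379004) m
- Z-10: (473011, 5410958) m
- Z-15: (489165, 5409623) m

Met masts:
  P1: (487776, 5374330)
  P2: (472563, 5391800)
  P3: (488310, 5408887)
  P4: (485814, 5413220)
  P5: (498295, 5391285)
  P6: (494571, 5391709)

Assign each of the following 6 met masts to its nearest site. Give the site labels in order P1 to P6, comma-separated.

P1 → Z-4 (d²=235152301.00)
P2 → Z-6 (d²=36167624.00)
P3 → Z-15 (d²=1272721.00)
P4 → Z-15 (d²=24167610.00)
P5 → Z-8 (d²=64892753.00)
P6 → Z-8 (d²=102303737.00)

Z-4, Z-6, Z-15, Z-15, Z-8, Z-8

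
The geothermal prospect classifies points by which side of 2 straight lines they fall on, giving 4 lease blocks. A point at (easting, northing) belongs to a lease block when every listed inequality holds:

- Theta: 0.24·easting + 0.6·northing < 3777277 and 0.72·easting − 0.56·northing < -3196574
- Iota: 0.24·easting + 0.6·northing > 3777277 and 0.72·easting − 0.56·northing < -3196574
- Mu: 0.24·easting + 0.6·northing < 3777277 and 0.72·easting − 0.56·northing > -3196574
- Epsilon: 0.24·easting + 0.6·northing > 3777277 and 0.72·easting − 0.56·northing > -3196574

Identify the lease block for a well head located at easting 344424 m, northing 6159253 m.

0.24·344424 + 0.6·6159253 = 3778213.560, which is > 3777277
0.72·344424 − 0.56·6159253 = -3201196.400, which is < -3196574
This sign pattern matches Iota.

Iota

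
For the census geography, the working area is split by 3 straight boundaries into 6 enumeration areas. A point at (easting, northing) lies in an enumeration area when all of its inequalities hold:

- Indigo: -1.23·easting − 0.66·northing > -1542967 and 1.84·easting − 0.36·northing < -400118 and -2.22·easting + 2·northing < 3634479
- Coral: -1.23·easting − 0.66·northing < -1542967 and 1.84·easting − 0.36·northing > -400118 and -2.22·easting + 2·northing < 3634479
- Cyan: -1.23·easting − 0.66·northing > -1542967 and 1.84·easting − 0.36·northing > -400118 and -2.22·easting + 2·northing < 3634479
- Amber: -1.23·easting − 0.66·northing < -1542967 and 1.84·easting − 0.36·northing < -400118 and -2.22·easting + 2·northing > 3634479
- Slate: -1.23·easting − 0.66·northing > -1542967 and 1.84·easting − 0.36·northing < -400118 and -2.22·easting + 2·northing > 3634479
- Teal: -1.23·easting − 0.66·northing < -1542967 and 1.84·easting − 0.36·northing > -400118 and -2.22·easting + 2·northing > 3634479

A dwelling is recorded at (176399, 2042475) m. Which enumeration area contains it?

Amber

-1.23·176399 − 0.66·2042475 = -1565004.270, which is < -1542967
1.84·176399 − 0.36·2042475 = -410716.840, which is < -400118
-2.22·176399 + 2·2042475 = 3693344.220, which is > 3634479
This sign pattern matches Amber.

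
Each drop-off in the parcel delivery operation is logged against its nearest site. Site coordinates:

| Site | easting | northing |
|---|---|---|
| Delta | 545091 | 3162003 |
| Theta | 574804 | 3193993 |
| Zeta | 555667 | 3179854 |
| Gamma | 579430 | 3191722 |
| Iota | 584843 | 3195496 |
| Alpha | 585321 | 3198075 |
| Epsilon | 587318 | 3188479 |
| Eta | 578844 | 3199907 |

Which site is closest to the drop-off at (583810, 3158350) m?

Epsilon

Squared distances to each site:
Delta: 1512505370.000; Theta: 1351531485.000; Zeta: 1254450465.000; Gamma: 1132874784.000; Iota: 1380892405.000; Alpha: 1580358746.000; Epsilon: 920062705.000; Eta: 1751645405.000.
Minimum at Epsilon.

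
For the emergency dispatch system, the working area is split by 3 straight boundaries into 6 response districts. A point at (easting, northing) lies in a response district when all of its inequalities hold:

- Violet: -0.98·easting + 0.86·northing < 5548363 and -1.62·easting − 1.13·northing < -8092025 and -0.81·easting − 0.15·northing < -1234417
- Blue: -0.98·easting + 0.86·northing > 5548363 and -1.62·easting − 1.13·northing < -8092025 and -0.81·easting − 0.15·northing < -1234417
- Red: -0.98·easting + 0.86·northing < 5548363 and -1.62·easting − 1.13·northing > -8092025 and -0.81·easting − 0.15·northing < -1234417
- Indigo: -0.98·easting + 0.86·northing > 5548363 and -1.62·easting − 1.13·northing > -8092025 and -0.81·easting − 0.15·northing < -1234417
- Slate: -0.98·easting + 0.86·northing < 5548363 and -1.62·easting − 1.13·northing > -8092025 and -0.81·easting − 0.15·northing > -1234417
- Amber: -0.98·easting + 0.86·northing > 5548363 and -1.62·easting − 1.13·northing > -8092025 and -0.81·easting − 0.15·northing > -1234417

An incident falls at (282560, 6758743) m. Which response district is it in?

Violet

-0.98·282560 + 0.86·6758743 = 5535610.180, which is < 5548363
-1.62·282560 − 1.13·6758743 = -8095126.790, which is < -8092025
-0.81·282560 − 0.15·6758743 = -1242685.050, which is < -1234417
This sign pattern matches Violet.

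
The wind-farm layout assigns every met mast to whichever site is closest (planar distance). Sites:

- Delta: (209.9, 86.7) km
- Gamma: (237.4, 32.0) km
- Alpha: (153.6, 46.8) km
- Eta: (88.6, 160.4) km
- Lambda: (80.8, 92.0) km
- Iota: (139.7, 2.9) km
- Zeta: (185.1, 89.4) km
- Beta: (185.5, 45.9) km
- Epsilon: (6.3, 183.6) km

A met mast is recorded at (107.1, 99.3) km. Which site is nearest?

Lambda

Squared distances to each site:
Delta: 10726.600; Gamma: 21507.380; Alpha: 4918.500; Eta: 4075.460; Lambda: 744.980; Iota: 10355.720; Zeta: 6182.010; Beta: 8998.120; Epsilon: 17267.130.
Minimum at Lambda.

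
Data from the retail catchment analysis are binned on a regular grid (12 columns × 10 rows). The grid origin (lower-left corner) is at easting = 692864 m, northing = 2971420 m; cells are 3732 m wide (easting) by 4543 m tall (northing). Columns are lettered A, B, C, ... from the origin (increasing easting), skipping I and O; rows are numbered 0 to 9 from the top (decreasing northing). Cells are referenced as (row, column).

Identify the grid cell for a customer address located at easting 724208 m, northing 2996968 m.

Column index: ⌊(724208 − 692864) / 3732⌋ = ⌊8.399⌋ = 8 → column J
Row offset from origin: ⌊(2996968 − 2971420) / 4543⌋ = ⌊5.624⌋ = 5 → row 4 (counted from top)

(4, J)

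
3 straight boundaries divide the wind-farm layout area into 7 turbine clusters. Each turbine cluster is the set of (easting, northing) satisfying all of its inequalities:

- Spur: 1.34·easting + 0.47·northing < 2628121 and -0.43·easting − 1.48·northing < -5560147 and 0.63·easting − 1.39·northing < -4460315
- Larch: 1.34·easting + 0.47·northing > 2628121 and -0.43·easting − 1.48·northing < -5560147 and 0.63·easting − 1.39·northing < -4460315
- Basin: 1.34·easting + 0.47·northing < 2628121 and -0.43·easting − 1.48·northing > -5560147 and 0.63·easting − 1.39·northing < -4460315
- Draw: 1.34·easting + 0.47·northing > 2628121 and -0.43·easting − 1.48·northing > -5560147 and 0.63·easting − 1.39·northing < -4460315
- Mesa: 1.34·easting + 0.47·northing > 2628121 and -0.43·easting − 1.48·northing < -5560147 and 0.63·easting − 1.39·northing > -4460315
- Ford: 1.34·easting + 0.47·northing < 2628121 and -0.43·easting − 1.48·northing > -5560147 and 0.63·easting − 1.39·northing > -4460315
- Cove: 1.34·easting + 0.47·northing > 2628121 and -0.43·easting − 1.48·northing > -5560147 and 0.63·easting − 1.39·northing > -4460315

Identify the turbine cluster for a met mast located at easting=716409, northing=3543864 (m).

Basin

1.34·716409 + 0.47·3543864 = 2625604.140, which is < 2628121
-0.43·716409 − 1.48·3543864 = -5552974.590, which is > -5560147
0.63·716409 − 1.39·3543864 = -4474633.290, which is < -4460315
This sign pattern matches Basin.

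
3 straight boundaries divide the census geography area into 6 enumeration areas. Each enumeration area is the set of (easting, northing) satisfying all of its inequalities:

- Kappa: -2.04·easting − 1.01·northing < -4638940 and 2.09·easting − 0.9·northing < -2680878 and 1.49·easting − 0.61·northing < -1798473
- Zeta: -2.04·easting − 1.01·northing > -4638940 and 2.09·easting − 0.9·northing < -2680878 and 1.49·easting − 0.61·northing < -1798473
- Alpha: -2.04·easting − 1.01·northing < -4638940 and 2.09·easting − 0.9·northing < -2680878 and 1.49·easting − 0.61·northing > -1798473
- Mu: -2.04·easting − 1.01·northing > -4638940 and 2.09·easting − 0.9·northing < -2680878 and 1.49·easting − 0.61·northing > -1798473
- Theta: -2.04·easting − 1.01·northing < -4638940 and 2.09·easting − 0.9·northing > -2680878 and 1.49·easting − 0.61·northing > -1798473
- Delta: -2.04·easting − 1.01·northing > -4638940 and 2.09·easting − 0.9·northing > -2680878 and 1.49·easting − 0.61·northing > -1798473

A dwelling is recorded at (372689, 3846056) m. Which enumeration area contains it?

-2.04·372689 − 1.01·3846056 = -4644802.120, which is < -4638940
2.09·372689 − 0.9·3846056 = -2682530.390, which is < -2680878
1.49·372689 − 0.61·3846056 = -1790787.550, which is > -1798473
This sign pattern matches Alpha.

Alpha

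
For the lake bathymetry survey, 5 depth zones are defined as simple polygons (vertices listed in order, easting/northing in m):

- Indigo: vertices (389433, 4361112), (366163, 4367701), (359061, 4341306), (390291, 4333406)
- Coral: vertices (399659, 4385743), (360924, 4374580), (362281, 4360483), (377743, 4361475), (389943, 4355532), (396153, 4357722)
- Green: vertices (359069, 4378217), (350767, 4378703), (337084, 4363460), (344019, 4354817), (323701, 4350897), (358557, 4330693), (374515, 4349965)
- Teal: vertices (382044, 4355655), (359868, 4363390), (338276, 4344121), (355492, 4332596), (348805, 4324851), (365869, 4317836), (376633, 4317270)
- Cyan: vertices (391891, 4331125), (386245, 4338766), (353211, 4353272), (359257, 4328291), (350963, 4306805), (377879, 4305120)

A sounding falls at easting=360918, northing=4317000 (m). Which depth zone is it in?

Cast a ray rightward from (360918, 4317000). For each polygon, the edges (by vertex number in listed order) whose endpoints lie on opposite sides of northing = 4317000, where each meets that height, and whether that is right or left of the point:
Indigo: no edge straddles that height → 0 crossings.
Coral: no edge straddles that height → 0 crossings.
Green: no edge straddles that height → 0 crossings.
Teal: no edge straddles that height → 0 crossings.
Cyan: 4–5 at easting≈354898.5 (left), 6–1 at easting≈384280.2 (right) → 1 crossing.
Only Cyan has an odd count, so the point is inside Cyan.

Cyan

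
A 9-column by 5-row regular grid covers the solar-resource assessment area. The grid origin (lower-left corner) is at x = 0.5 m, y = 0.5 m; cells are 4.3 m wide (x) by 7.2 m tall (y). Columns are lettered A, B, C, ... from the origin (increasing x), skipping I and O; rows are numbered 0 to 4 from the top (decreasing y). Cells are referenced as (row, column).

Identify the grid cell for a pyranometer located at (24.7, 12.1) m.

(3, F)

Column index: ⌊(24.7 − 0.5) / 4.3⌋ = ⌊5.628⌋ = 5 → column F
Row offset from origin: ⌊(12.1 − 0.5) / 7.2⌋ = ⌊1.611⌋ = 1 → row 3 (counted from top)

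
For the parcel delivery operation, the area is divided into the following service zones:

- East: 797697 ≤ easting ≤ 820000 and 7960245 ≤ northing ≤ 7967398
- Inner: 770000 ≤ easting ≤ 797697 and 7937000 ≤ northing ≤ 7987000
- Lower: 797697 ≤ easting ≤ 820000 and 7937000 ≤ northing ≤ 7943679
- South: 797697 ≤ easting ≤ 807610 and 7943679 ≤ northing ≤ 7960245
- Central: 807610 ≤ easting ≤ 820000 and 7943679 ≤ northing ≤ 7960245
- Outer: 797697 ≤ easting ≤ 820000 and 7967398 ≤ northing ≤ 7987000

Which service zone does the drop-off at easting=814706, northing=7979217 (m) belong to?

The point has easting = 814706 and northing = 7979217.
Only Outer satisfies 797697 ≤ easting ≤ 820000 and 7967398 ≤ northing ≤ 7987000.

Outer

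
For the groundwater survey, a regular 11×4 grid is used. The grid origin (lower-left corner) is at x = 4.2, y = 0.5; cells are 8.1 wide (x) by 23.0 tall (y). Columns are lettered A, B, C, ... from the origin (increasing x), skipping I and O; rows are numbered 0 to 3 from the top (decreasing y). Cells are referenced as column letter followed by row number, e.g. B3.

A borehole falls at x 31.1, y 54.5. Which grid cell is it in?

D1

Column index: ⌊(31.1 − 4.2) / 8.1⌋ = ⌊3.321⌋ = 3 → column D
Row offset from origin: ⌊(54.5 − 0.5) / 23.0⌋ = ⌊2.348⌋ = 2 → row 1 (counted from top)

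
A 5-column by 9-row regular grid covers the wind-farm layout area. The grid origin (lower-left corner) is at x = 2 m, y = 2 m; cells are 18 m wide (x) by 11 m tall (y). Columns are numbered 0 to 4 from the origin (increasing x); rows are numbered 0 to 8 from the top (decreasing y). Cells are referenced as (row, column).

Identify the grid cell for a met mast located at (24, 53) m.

(4, 1)

Column index: ⌊(24 − 2) / 18⌋ = ⌊1.222⌋ = 1
Row offset from origin: ⌊(53 − 2) / 11⌋ = ⌊4.636⌋ = 4 → row 4 (counted from top)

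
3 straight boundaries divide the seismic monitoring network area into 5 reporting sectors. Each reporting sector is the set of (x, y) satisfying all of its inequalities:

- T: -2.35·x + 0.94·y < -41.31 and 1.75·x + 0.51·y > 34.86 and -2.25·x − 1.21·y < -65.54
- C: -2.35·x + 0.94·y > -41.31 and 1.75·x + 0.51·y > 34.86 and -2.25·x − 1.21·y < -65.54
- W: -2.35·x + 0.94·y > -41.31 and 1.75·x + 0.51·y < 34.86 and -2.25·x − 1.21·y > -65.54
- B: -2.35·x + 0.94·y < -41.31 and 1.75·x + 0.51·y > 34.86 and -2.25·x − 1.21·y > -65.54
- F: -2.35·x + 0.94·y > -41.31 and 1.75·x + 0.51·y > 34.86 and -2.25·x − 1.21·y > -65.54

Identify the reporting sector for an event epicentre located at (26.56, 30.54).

-2.35·26.56 + 0.94·30.54 = -33.708, which is > -41.31
1.75·26.56 + 0.51·30.54 = 62.055, which is > 34.86
-2.25·26.56 − 1.21·30.54 = -96.713, which is < -65.54
This sign pattern matches C.

C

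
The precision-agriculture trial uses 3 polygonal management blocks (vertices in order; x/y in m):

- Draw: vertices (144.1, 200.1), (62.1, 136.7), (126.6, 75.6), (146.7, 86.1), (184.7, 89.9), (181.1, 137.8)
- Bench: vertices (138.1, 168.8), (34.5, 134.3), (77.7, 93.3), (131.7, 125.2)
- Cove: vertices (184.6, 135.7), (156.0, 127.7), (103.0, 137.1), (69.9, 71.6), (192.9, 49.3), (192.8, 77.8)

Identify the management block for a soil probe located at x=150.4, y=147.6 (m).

Draw

Cast a ray rightward from (150.4, 147.6). For each polygon, the edges (by vertex number in listed order) whose endpoints lie on opposite sides of y = 147.6, where each meets that height, and whether that is right or left of the point:
Draw: 1–2 at x≈76.20 (left), 6–1 at x≈175.28 (right) → 1 crossing.
Bench: 1–2 at x≈74.44 (left), 4–1 at x≈134.99 (left) → 0 crossings.
Cove: no edge straddles that height → 0 crossings.
Only Draw has an odd count, so the point is inside Draw.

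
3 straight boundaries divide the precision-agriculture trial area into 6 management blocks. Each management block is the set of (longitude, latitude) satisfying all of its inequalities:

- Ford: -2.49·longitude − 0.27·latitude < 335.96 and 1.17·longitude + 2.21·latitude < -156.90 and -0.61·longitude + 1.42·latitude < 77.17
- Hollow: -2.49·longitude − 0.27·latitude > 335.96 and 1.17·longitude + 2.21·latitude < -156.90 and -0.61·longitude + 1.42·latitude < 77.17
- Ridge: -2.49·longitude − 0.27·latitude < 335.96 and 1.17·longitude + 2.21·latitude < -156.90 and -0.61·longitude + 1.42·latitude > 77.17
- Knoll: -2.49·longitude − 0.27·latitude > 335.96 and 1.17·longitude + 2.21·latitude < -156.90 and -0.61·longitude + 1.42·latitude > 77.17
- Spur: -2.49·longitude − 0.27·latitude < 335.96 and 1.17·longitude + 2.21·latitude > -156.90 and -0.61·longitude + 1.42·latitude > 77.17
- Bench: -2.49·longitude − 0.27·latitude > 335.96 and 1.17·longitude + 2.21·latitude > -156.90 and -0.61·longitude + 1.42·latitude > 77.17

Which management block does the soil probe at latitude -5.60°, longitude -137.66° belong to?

-2.49·-137.66 − 0.27·-5.60 = 344.285, which is > 335.96
1.17·-137.66 + 2.21·-5.60 = -173.438, which is < -156.90
-0.61·-137.66 + 1.42·-5.60 = 76.021, which is < 77.17
This sign pattern matches Hollow.

Hollow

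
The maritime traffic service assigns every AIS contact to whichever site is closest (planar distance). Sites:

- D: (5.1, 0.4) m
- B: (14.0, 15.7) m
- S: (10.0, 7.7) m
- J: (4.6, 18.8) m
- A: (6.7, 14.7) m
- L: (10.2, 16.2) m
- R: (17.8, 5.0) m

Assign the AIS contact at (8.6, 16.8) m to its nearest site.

L

Squared distances to each site:
D: 281.210; B: 30.370; S: 84.770; J: 20.000; A: 8.020; L: 2.920; R: 223.880.
Minimum at L.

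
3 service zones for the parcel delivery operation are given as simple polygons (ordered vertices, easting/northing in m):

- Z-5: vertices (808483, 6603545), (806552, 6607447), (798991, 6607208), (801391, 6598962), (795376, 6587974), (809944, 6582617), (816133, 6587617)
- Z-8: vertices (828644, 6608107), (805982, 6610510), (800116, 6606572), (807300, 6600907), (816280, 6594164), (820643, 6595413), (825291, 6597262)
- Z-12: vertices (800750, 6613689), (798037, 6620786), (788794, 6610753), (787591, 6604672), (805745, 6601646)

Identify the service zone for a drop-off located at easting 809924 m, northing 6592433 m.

Z-5

Cast a ray rightward from (809924, 6592433). For each polygon, the edges (by vertex number in listed order) whose endpoints lie on opposite sides of northing = 6592433, where each meets that height, and whether that is right or left of the point:
Z-5: 4–5 at easting≈797816.9 (left), 7–1 at easting≈813819.9 (right) → 1 crossing.
Z-8: no edge straddles that height → 0 crossings.
Z-12: no edge straddles that height → 0 crossings.
Only Z-5 has an odd count, so the point is inside Z-5.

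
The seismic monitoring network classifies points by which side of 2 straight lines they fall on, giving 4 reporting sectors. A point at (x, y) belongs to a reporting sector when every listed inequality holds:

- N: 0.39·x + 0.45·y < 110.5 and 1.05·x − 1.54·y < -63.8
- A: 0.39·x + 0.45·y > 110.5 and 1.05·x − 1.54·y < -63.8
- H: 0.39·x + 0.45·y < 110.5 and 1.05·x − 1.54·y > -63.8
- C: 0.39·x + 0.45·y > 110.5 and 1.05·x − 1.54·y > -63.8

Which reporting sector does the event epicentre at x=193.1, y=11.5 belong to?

0.39·193.1 + 0.45·11.5 = 80.484, which is < 110.5
1.05·193.1 − 1.54·11.5 = 185.045, which is > -63.8
This sign pattern matches H.

H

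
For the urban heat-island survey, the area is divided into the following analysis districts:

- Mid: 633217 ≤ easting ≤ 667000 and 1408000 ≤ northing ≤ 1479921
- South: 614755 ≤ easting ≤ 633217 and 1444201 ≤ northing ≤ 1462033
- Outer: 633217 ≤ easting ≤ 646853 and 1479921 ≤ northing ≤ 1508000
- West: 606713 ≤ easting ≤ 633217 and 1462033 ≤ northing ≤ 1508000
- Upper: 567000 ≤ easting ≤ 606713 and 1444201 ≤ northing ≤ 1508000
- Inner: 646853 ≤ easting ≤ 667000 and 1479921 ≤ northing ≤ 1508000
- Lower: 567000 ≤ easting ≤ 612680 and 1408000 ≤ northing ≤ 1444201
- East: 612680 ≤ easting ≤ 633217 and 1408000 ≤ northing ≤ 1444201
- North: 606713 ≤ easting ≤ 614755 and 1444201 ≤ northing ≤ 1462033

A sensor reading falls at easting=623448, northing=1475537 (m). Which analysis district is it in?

The point has easting = 623448 and northing = 1475537.
Only West satisfies 606713 ≤ easting ≤ 633217 and 1462033 ≤ northing ≤ 1508000.

West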